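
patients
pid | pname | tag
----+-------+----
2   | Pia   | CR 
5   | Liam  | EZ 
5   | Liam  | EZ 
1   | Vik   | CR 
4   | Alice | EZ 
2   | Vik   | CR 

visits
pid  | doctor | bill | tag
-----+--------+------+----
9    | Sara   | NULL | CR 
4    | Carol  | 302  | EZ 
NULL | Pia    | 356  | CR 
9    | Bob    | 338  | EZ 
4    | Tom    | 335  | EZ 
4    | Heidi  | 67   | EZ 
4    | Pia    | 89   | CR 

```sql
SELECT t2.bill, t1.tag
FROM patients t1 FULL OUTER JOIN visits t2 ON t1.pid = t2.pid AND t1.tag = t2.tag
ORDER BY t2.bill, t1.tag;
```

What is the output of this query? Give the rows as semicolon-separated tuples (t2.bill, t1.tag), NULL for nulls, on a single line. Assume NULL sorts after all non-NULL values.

(67, EZ); (89, NULL); (302, EZ); (335, EZ); (338, NULL); (356, NULL); (NULL, CR); (NULL, CR); (NULL, CR); (NULL, EZ); (NULL, EZ); (NULL, NULL)

FULL OUTER JOIN keeps every row from both sides; unmatched rows get NULL for the other side's columns.
Matching on t1.pid = t2.pid AND t1.tag = t2.tag. A NULL in a compared column never satisfies the condition.
- t1 row (pid=2, tag=CR): no match → kept, t2 columns NULL.
- t1 row (pid=5, tag=EZ): no match → kept, t2 columns NULL.
- t1 row (pid=5, tag=EZ): no match → kept, t2 columns NULL.
- t1 row (pid=1, tag=CR): no match → kept, t2 columns NULL.
- t1 row (pid=4, tag=EZ): matches 3 t2 row(s) → 3 output row(s).
- t1 row (pid=2, tag=CR): no match → kept, t2 columns NULL.
- 4 t2 row(s) had no t1 match → kept, t1 columns NULL.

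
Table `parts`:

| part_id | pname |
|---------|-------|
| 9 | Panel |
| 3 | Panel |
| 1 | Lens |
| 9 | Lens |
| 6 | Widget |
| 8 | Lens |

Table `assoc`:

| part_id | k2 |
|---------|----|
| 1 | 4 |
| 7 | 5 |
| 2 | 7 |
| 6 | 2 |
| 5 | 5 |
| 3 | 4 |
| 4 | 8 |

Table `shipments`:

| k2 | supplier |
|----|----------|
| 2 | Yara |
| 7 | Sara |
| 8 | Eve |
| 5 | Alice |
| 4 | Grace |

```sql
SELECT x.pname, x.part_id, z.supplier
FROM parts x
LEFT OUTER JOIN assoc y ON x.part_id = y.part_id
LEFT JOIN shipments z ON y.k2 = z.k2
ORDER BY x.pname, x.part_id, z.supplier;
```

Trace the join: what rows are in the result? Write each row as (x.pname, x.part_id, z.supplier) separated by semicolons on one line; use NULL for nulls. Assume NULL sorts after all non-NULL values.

(Lens, 1, Grace); (Lens, 8, NULL); (Lens, 9, NULL); (Panel, 3, Grace); (Panel, 9, NULL); (Widget, 6, Yara)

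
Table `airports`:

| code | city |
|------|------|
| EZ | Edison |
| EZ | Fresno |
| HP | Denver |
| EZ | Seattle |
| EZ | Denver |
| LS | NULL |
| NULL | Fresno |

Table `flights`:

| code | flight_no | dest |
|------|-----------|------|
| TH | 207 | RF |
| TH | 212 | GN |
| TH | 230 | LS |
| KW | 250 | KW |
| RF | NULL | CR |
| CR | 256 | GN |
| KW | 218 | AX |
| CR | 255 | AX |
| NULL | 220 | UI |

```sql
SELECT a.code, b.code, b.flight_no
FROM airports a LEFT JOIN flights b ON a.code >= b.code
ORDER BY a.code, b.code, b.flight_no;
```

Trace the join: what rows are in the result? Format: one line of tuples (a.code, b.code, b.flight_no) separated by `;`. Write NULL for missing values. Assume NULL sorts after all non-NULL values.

LEFT JOIN keeps every row from `airports`; unmatched rows get NULL for `flights`'s columns.
Matching on a.code >= b.code. A NULL in a compared column never satisfies the condition.
- a (code=EZ) pairs with 2 row(s) of b.
- a (code=EZ) pairs with 2 row(s) of b.
- a (code=HP) pairs with 2 row(s) of b.
- a (code=EZ) pairs with 2 row(s) of b.
- a (code=EZ) pairs with 2 row(s) of b.
- a (code=LS) pairs with 4 row(s) of b.
- a (code=NULL) has no partner → padded with NULL.

(EZ, CR, 255); (EZ, CR, 255); (EZ, CR, 255); (EZ, CR, 255); (EZ, CR, 256); (EZ, CR, 256); (EZ, CR, 256); (EZ, CR, 256); (HP, CR, 255); (HP, CR, 256); (LS, CR, 255); (LS, CR, 256); (LS, KW, 218); (LS, KW, 250); (NULL, NULL, NULL)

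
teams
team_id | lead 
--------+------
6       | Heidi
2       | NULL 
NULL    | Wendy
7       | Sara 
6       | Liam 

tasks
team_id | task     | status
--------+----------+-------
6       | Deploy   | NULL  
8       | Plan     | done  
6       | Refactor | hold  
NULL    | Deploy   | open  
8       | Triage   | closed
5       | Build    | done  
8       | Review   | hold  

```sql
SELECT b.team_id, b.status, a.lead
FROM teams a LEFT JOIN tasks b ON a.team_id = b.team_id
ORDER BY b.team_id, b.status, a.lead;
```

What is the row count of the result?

LEFT JOIN keeps every row from `teams`; unmatched rows get NULL for `tasks`'s columns.
Matching on a.team_id = b.team_id. A NULL in a compared column never satisfies the condition.
Matched pairs: 4; unmatched a rows kept: 3.
Total: 4 matched + 3 padded = 7 rows.

7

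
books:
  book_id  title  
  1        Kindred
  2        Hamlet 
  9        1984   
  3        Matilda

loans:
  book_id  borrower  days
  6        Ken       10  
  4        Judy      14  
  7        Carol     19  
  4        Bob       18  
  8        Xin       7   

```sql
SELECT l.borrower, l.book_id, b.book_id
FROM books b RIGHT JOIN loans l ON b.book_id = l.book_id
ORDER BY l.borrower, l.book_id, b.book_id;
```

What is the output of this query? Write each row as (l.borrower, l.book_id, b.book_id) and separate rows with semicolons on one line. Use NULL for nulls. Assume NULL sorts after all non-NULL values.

(Bob, 4, NULL); (Carol, 7, NULL); (Judy, 4, NULL); (Ken, 6, NULL); (Xin, 8, NULL)

RIGHT JOIN keeps every row from `loans`; unmatched rows get NULL for `books`'s columns.
Matching on b.book_id = l.book_id.
- b row (book_id=1): no match.
- b row (book_id=2): no match.
- b row (book_id=9): no match.
- b row (book_id=3): no match.
- 5 row(s) from l found no b partner → padded with NULL.
After projecting and ordering:
l.borrower | l.book_id | b.book_id
Bob | 4 | NULL
Carol | 7 | NULL
Judy | 4 | NULL
Ken | 6 | NULL
Xin | 8 | NULL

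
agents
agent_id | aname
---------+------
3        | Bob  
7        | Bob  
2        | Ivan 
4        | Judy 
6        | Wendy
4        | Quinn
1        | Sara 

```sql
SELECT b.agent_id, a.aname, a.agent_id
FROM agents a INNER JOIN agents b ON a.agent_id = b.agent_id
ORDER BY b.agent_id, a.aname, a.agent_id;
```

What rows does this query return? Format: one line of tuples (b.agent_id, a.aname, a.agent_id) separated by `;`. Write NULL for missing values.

INNER JOIN keeps only pairs where the ON condition holds.
Matching on a.agent_id = b.agent_id.
Matched pairs: 9.

(1, Sara, 1); (2, Ivan, 2); (3, Bob, 3); (4, Judy, 4); (4, Judy, 4); (4, Quinn, 4); (4, Quinn, 4); (6, Wendy, 6); (7, Bob, 7)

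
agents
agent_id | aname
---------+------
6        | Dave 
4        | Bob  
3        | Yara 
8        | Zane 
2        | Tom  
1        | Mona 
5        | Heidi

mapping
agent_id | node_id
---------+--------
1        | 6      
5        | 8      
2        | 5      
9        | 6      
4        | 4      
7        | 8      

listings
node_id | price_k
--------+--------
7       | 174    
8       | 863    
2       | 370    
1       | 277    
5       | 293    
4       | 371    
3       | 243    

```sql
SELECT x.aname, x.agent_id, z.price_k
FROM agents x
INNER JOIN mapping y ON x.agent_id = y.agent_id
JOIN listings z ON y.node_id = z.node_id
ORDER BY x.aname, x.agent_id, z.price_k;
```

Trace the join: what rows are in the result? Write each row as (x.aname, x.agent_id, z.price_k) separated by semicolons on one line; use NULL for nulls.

(Bob, 4, 371); (Heidi, 5, 863); (Tom, 2, 293)

Step 1 — x INNER JOIN y on agent_id → 4 row(s).
Then INNER JOIN `listings z` on node_id: keep only rows whose y.node_id appears in z.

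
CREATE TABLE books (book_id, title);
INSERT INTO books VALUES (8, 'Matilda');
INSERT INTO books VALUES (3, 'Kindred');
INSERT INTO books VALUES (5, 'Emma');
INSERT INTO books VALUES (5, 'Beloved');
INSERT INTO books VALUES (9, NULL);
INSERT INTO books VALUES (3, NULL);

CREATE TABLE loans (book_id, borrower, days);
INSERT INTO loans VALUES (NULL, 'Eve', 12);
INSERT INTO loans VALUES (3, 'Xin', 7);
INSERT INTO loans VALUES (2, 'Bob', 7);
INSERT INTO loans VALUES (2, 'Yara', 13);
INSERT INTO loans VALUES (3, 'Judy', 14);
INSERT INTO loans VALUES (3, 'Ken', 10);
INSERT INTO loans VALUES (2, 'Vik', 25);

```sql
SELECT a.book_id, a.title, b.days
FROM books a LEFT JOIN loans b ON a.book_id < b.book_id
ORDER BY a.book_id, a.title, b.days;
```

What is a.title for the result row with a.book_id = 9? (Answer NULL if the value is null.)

NULL

LEFT JOIN keeps every row from `books`; unmatched rows get NULL for `loans`'s columns.
Matching on a.book_id < b.book_id. A NULL in a compared column never satisfies the condition.
Matched pairs: 0; unmatched a rows kept: 6.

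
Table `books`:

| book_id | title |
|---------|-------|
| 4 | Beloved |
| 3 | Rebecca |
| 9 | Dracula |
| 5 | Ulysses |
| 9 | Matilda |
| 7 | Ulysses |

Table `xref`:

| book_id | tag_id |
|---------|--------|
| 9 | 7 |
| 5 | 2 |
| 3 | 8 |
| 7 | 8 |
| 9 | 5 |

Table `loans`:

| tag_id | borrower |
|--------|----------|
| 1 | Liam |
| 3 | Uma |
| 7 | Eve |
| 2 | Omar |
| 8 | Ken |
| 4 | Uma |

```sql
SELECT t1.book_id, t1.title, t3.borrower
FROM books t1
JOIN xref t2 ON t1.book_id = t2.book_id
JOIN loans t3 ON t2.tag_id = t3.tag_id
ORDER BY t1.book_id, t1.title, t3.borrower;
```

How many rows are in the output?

5

Joins associate left-to-right: books INNER JOIN xref on book_id gives 7 intermediate row(s).
Then INNER JOIN `loans t3` on tag_id: keep only rows whose t2.tag_id appears in t3.
Result: 5 row(s).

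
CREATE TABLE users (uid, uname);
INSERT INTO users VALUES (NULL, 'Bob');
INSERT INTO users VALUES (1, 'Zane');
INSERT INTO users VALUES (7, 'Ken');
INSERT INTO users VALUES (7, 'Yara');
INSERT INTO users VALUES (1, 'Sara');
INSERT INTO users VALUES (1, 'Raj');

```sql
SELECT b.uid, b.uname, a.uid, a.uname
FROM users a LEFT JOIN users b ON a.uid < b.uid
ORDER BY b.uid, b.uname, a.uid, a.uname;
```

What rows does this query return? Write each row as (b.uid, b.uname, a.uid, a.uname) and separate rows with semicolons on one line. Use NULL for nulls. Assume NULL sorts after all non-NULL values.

(7, Ken, 1, Raj); (7, Ken, 1, Sara); (7, Ken, 1, Zane); (7, Yara, 1, Raj); (7, Yara, 1, Sara); (7, Yara, 1, Zane); (NULL, NULL, 7, Ken); (NULL, NULL, 7, Yara); (NULL, NULL, NULL, Bob)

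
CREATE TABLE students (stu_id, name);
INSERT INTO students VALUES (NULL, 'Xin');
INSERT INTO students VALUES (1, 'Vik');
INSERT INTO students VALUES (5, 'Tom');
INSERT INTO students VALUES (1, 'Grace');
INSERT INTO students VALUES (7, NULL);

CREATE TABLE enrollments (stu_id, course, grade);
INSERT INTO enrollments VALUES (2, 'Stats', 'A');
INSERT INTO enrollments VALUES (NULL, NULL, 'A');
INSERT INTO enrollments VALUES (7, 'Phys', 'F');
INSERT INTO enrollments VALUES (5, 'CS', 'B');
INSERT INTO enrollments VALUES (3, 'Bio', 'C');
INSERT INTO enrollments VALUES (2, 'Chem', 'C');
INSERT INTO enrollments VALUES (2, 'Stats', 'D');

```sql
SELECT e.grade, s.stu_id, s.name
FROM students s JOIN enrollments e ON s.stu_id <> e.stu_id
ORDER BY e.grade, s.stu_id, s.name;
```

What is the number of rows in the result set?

22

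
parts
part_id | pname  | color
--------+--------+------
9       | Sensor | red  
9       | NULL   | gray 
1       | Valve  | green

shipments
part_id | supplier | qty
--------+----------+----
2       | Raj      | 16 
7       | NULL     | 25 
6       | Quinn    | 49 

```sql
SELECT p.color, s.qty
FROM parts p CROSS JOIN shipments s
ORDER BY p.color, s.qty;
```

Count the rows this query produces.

CROSS JOIN pairs every row of `parts` with every row of `shipments`: 3 × 3 = 9 rows.

9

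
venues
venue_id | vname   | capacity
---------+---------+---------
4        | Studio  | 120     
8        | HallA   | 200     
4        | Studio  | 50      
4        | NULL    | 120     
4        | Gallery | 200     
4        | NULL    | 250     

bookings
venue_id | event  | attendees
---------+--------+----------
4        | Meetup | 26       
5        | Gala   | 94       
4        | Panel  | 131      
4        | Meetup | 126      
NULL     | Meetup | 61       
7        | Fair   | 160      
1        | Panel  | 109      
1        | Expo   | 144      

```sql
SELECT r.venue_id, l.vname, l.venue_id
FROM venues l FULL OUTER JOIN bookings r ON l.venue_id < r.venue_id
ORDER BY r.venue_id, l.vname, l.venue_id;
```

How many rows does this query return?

FULL OUTER JOIN keeps every row from both sides; unmatched rows get NULL for the other side's columns.
Matching on l.venue_id < r.venue_id. A NULL in a compared column never satisfies the condition.
- l (venue_id=4) pairs with 2 row(s) of r.
- l (venue_id=8) has no partner → padded with NULL.
- l (venue_id=4) pairs with 2 row(s) of r.
- l (venue_id=4) pairs with 2 row(s) of r.
- l (venue_id=4) pairs with 2 row(s) of r.
- l (venue_id=4) pairs with 2 row(s) of r.
- plus 6 unmatched r row(s), each kept with NULL l columns.
Total: 10 matched + 7 padded = 17 rows.

17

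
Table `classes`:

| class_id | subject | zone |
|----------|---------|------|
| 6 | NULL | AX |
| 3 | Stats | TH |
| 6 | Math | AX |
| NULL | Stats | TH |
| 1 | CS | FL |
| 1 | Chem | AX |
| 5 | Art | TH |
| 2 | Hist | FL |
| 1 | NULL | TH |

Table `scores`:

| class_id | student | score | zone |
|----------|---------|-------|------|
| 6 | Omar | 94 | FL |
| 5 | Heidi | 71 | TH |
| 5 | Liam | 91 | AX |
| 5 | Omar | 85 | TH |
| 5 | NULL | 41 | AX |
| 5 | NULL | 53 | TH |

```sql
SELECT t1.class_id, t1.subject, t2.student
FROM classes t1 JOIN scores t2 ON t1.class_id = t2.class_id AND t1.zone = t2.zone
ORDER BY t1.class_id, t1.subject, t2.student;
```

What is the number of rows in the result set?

3

INNER JOIN keeps only pairs where the ON condition holds.
Matching on t1.class_id = t2.class_id AND t1.zone = t2.zone. A NULL in a compared column never satisfies the condition.
Matched pairs: 3.
Total: 3 rows.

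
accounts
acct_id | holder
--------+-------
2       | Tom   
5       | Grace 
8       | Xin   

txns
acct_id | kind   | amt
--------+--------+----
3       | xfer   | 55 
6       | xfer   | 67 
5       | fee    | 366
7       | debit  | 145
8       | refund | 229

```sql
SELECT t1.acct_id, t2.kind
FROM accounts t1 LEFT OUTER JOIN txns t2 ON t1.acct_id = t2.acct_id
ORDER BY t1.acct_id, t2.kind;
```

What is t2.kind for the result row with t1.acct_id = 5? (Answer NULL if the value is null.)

fee

LEFT JOIN keeps every row from `accounts`; unmatched rows get NULL for `txns`'s columns.
Matching on t1.acct_id = t2.acct_id.
- t1 row (acct_id=2): no match → kept, t2 columns NULL.
- t1 row (acct_id=5): matches 1 t2 row(s) → 1 output row(s).
- t1 row (acct_id=8): matches 1 t2 row(s) → 1 output row(s).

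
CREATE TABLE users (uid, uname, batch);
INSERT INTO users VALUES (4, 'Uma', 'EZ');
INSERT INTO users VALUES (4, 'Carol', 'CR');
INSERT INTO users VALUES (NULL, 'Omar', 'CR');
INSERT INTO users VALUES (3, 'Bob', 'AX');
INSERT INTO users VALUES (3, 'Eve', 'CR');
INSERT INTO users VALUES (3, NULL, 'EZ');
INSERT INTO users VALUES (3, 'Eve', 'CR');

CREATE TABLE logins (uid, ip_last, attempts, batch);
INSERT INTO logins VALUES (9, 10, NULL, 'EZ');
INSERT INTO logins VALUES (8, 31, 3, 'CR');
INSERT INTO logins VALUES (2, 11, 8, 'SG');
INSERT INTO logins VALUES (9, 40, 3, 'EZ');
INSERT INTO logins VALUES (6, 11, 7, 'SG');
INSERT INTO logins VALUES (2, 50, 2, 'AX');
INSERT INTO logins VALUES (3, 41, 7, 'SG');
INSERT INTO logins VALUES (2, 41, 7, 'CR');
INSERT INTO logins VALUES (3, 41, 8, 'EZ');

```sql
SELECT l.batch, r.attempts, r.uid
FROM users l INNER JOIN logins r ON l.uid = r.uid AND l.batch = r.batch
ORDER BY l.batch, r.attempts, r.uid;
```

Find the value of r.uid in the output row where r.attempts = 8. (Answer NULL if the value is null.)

3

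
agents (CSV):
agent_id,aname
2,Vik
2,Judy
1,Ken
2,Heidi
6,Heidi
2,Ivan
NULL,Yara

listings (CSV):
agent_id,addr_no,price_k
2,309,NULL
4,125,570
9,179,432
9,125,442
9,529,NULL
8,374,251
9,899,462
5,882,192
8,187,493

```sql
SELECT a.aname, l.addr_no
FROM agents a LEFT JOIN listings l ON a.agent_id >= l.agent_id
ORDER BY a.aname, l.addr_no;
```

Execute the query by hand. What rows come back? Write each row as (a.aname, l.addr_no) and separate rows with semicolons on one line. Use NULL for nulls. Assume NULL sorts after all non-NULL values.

LEFT JOIN keeps every row from `agents`; unmatched rows get NULL for `listings`'s columns.
Matching on a.agent_id >= l.agent_id. A NULL in a compared column never satisfies the condition.
Matched pairs: 7; unmatched a rows kept: 2.

(Heidi, 125); (Heidi, 309); (Heidi, 309); (Heidi, 882); (Ivan, 309); (Judy, 309); (Ken, NULL); (Vik, 309); (Yara, NULL)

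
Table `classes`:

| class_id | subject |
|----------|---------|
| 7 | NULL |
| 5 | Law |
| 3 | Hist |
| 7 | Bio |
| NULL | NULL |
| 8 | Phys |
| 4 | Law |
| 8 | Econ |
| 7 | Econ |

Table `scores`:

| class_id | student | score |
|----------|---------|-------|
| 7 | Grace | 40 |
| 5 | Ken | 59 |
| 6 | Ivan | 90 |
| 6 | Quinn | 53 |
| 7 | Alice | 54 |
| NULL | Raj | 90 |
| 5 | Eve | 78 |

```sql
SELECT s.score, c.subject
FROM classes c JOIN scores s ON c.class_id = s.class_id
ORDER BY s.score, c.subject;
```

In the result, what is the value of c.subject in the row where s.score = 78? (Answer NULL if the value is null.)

Law

INNER JOIN keeps only pairs where the ON condition holds.
Matching on c.class_id = s.class_id. A NULL in a compared column never satisfies the condition.
- c row (class_id=7): matches 2 s row(s) → 2 output row(s).
- c row (class_id=5): matches 2 s row(s) → 2 output row(s).
- c row (class_id=3): no match → dropped.
- c row (class_id=7): matches 2 s row(s) → 2 output row(s).
- c row (class_id=NULL): no match → dropped.
- c row (class_id=8): no match → dropped.
- c row (class_id=4): no match → dropped.
- c row (class_id=8): no match → dropped.
- c row (class_id=7): matches 2 s row(s) → 2 output row(s).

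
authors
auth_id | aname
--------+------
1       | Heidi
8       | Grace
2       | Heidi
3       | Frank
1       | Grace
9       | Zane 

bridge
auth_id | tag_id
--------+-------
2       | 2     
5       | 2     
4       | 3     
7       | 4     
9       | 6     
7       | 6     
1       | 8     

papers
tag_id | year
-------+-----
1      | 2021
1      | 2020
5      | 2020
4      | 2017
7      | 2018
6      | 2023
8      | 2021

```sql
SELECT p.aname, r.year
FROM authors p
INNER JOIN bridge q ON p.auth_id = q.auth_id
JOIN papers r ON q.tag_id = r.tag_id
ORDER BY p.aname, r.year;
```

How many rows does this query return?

3

Step 1 — p INNER JOIN q on auth_id → 4 row(s).
Then INNER JOIN `papers r` on tag_id: keep only rows whose q.tag_id appears in r.
Result: 3 row(s).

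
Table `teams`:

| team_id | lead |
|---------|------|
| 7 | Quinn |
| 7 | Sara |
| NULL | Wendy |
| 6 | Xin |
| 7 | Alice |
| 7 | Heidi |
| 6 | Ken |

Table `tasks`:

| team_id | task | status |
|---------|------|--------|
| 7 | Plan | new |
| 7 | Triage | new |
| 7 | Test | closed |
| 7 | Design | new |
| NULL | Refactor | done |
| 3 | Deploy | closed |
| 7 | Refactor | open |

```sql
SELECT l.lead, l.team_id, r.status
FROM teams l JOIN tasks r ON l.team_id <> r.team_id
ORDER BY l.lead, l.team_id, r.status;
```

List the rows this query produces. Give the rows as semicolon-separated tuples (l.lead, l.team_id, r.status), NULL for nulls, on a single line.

(Alice, 7, closed); (Heidi, 7, closed); (Ken, 6, closed); (Ken, 6, closed); (Ken, 6, new); (Ken, 6, new); (Ken, 6, new); (Ken, 6, open); (Quinn, 7, closed); (Sara, 7, closed); (Xin, 6, closed); (Xin, 6, closed); (Xin, 6, new); (Xin, 6, new); (Xin, 6, new); (Xin, 6, open)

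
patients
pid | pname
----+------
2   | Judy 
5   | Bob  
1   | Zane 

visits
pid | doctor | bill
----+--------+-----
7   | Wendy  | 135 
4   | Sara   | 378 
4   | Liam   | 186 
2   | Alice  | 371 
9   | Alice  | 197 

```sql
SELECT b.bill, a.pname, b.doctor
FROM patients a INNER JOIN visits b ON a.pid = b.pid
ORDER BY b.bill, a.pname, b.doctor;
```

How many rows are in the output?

1

INNER JOIN keeps only pairs where the ON condition holds.
Matching on a.pid = b.pid.
- a[0] pid=2 → 1 match(es) in b → 1 row(s).
- a[1] pid=5 → no match; dropped.
- a[2] pid=1 → no match; dropped.
Total: 1 rows.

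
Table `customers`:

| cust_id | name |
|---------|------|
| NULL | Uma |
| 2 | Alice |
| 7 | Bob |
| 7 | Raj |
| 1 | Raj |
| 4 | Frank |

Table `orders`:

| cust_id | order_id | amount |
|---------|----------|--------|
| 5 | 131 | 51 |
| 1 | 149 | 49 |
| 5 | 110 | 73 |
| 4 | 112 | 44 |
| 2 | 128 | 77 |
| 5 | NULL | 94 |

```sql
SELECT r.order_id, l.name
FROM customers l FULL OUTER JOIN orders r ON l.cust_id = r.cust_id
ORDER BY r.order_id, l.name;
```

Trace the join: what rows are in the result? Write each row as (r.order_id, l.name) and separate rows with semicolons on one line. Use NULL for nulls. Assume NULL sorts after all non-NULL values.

(110, NULL); (112, Frank); (128, Alice); (131, NULL); (149, Raj); (NULL, Bob); (NULL, Raj); (NULL, Uma); (NULL, NULL)

FULL OUTER JOIN keeps every row from both sides; unmatched rows get NULL for the other side's columns.
Matching on l.cust_id = r.cust_id. A NULL in a compared column never satisfies the condition.
- l[0] cust_id=NULL → no match; kept with NULLs on the r side.
- l[1] cust_id=2 → 1 match(es) in r → 1 row(s).
- l[2] cust_id=7 → no match; kept with NULLs on the r side.
- l[3] cust_id=7 → no match; kept with NULLs on the r side.
- l[4] cust_id=1 → 1 match(es) in r → 1 row(s).
- l[5] cust_id=4 → 1 match(es) in r → 1 row(s).
- plus 3 unmatched r row(s), each kept with NULL l columns.
After projecting and ordering:
r.order_id | l.name
110 | NULL
112 | Frank
128 | Alice
131 | NULL
149 | Raj
NULL | Bob
NULL | Raj
NULL | Uma
NULL | NULL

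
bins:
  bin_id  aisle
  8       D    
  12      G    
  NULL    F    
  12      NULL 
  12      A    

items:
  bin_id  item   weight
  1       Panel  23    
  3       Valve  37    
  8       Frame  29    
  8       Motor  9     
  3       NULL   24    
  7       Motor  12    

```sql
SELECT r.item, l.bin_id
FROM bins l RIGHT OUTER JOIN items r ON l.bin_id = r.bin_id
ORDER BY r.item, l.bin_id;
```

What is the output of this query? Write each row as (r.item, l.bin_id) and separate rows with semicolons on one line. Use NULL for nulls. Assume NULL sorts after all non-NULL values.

RIGHT JOIN keeps every row from `items`; unmatched rows get NULL for `bins`'s columns.
Matching on l.bin_id = r.bin_id. A NULL in a compared column never satisfies the condition.
- l[0] bin_id=8 → 2 match(es) in r → 2 row(s).
- l[1] bin_id=12 → no match.
- l[2] bin_id=NULL → no match.
- l[3] bin_id=12 → no match.
- l[4] bin_id=12 → no match.
- 4 r row(s) had no l match → kept, l columns NULL.
After projecting and ordering:
r.item | l.bin_id
Frame | 8
Motor | 8
Motor | NULL
Panel | NULL
Valve | NULL
NULL | NULL

(Frame, 8); (Motor, 8); (Motor, NULL); (Panel, NULL); (Valve, NULL); (NULL, NULL)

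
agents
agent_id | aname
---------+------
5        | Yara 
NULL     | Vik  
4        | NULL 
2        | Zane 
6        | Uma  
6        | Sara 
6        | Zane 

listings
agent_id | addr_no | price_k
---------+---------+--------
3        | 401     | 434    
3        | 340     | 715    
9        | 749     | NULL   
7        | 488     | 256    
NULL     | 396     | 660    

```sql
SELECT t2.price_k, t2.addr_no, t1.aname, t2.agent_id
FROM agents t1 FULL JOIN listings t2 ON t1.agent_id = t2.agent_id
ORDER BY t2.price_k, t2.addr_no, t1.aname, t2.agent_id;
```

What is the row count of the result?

12

FULL OUTER JOIN keeps every row from both sides; unmatched rows get NULL for the other side's columns.
Matching on t1.agent_id = t2.agent_id. A NULL in a compared column never satisfies the condition.
- t1[0] agent_id=5 → no match; kept with NULLs on the t2 side.
- t1[1] agent_id=NULL → no match; kept with NULLs on the t2 side.
- t1[2] agent_id=4 → no match; kept with NULLs on the t2 side.
- t1[3] agent_id=2 → no match; kept with NULLs on the t2 side.
- t1[4] agent_id=6 → no match; kept with NULLs on the t2 side.
- t1[5] agent_id=6 → no match; kept with NULLs on the t2 side.
- t1[6] agent_id=6 → no match; kept with NULLs on the t2 side.
- 5 row(s) from t2 found no t1 partner → padded with NULL.
Total: 0 matched + 12 padded = 12 rows.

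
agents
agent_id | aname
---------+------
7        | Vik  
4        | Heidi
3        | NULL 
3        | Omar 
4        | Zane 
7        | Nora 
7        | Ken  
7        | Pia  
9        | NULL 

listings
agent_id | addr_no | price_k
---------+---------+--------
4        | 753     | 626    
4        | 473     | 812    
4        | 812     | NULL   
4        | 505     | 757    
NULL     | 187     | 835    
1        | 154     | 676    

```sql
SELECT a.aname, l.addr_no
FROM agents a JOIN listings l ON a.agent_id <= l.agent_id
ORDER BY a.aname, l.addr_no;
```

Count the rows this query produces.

INNER JOIN keeps only pairs where the ON condition holds.
Matching on a.agent_id <= l.agent_id. A NULL in a compared column never satisfies the condition.
- a[0] agent_id=7 → no match; dropped.
- a[1] agent_id=4 → 4 match(es) in l → 4 row(s).
- a[2] agent_id=3 → 4 match(es) in l → 4 row(s).
- a[3] agent_id=3 → 4 match(es) in l → 4 row(s).
- a[4] agent_id=4 → 4 match(es) in l → 4 row(s).
- a[5] agent_id=7 → no match; dropped.
- a[6] agent_id=7 → no match; dropped.
- a[7] agent_id=7 → no match; dropped.
- a[8] agent_id=9 → no match; dropped.
Total: 16 rows.

16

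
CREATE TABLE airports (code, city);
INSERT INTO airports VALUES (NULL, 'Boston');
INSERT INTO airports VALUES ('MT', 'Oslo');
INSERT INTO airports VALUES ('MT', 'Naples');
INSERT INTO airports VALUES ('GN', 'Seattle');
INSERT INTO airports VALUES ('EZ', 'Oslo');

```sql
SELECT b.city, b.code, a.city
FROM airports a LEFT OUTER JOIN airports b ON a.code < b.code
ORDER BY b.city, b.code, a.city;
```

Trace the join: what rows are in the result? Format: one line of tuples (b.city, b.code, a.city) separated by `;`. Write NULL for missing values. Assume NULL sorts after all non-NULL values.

LEFT JOIN keeps every row from `airports a`; unmatched rows get NULL for `airports b`'s columns.
Matching on a.code < b.code. A NULL in a compared column never satisfies the condition.
- code=NULL: no b row matches, row kept with b columns NULL.
- code=MT: no b row matches, row kept with b columns NULL.
- code=MT: no b row matches, row kept with b columns NULL.
- code=GN: 2 matching b row(s), so 2 row(s) emitted.
- code=EZ: 3 matching b row(s), so 3 row(s) emitted.
After projecting and ordering:
b.city | b.code | a.city
Naples | MT | Oslo
Naples | MT | Seattle
Oslo | MT | Oslo
Oslo | MT | Seattle
Seattle | GN | Oslo
NULL | NULL | Boston
NULL | NULL | Naples
NULL | NULL | Oslo

(Naples, MT, Oslo); (Naples, MT, Seattle); (Oslo, MT, Oslo); (Oslo, MT, Seattle); (Seattle, GN, Oslo); (NULL, NULL, Boston); (NULL, NULL, Naples); (NULL, NULL, Oslo)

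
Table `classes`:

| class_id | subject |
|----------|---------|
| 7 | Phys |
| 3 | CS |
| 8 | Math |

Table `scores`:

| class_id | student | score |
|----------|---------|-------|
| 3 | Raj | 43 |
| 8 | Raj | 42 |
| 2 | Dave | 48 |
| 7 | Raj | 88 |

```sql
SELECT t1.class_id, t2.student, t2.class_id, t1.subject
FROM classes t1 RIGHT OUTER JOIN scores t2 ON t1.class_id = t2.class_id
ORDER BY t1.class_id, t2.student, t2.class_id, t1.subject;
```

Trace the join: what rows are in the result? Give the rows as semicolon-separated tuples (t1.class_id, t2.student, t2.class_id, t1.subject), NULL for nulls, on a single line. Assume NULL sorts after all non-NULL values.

(3, Raj, 3, CS); (7, Raj, 7, Phys); (8, Raj, 8, Math); (NULL, Dave, 2, NULL)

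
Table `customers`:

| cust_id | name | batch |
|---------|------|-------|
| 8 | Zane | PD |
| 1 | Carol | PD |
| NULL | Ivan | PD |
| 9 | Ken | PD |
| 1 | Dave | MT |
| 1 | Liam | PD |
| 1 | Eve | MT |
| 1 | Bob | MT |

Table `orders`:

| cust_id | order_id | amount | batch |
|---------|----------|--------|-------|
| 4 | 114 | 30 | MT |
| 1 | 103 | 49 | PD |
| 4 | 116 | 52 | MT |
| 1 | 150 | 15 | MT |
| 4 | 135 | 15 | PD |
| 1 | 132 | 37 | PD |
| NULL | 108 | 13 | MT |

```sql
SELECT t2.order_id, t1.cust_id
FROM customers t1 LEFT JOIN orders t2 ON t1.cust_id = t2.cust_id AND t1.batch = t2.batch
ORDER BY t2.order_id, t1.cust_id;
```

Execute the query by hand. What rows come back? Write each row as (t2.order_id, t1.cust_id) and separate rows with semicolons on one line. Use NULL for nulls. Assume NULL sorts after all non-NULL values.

(103, 1); (103, 1); (132, 1); (132, 1); (150, 1); (150, 1); (150, 1); (NULL, 8); (NULL, 9); (NULL, NULL)

LEFT JOIN keeps every row from `customers`; unmatched rows get NULL for `orders`'s columns.
Matching on t1.cust_id = t2.cust_id AND t1.batch = t2.batch. A NULL in a compared column never satisfies the condition.
- cust_id=8, batch=PD: no t2 row matches, row kept with t2 columns NULL.
- cust_id=1, batch=PD: 2 matching t2 row(s), so 2 row(s) emitted.
- cust_id=NULL, batch=PD: no t2 row matches, row kept with t2 columns NULL.
- cust_id=9, batch=PD: no t2 row matches, row kept with t2 columns NULL.
- cust_id=1, batch=MT: 1 matching t2 row(s), so 1 row(s) emitted.
- cust_id=1, batch=PD: 2 matching t2 row(s), so 2 row(s) emitted.
- cust_id=1, batch=MT: 1 matching t2 row(s), so 1 row(s) emitted.
- cust_id=1, batch=MT: 1 matching t2 row(s), so 1 row(s) emitted.
After projecting and ordering:
t2.order_id | t1.cust_id
103 | 1
103 | 1
132 | 1
132 | 1
150 | 1
150 | 1
150 | 1
NULL | 8
NULL | 9
NULL | NULL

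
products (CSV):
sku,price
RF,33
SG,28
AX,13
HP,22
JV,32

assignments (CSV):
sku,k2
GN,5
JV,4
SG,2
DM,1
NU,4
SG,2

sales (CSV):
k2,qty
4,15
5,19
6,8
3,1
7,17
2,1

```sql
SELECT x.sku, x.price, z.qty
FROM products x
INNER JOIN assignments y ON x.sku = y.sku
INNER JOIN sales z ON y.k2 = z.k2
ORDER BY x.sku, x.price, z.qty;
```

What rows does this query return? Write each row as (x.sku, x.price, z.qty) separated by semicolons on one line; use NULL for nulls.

Joins associate left-to-right: products INNER JOIN assignments on sku gives 3 intermediate row(s).
Then INNER JOIN `sales z` on k2: keep only rows whose y.k2 appears in z.

(JV, 32, 15); (SG, 28, 1); (SG, 28, 1)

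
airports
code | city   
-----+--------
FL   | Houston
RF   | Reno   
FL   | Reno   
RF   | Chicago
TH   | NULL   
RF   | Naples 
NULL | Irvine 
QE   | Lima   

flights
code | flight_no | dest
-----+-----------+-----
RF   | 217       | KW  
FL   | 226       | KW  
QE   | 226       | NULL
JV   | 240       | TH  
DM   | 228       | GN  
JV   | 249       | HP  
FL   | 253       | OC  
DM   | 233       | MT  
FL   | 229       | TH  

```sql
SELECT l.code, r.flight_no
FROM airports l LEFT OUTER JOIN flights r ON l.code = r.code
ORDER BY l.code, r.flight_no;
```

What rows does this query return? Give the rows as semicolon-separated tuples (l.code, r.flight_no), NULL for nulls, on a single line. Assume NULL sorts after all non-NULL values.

(FL, 226); (FL, 226); (FL, 229); (FL, 229); (FL, 253); (FL, 253); (QE, 226); (RF, 217); (RF, 217); (RF, 217); (TH, NULL); (NULL, NULL)

LEFT JOIN keeps every row from `airports`; unmatched rows get NULL for `flights`'s columns.
Matching on l.code = r.code. A NULL in a compared column never satisfies the condition.
- l row (code=FL): matches 3 r row(s) → 3 output row(s).
- l row (code=RF): matches 1 r row(s) → 1 output row(s).
- l row (code=FL): matches 3 r row(s) → 3 output row(s).
- l row (code=RF): matches 1 r row(s) → 1 output row(s).
- l row (code=TH): no match → kept, r columns NULL.
- l row (code=RF): matches 1 r row(s) → 1 output row(s).
- l row (code=NULL): no match → kept, r columns NULL.
- l row (code=QE): matches 1 r row(s) → 1 output row(s).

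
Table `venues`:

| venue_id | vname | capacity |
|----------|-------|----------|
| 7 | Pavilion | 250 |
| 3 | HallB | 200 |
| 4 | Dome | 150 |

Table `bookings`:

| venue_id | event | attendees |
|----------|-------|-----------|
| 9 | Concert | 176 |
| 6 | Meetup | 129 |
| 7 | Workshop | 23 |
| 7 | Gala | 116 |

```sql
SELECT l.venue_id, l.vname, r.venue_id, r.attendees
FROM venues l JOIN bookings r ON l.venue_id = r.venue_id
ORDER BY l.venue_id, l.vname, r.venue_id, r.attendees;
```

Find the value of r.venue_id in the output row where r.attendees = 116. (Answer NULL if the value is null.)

INNER JOIN keeps only pairs where the ON condition holds.
Matching on l.venue_id = r.venue_id.
- l (venue_id=7) pairs with 2 row(s) of r.
- l (venue_id=3) has no partner → excluded.
- l (venue_id=4) has no partner → excluded.

7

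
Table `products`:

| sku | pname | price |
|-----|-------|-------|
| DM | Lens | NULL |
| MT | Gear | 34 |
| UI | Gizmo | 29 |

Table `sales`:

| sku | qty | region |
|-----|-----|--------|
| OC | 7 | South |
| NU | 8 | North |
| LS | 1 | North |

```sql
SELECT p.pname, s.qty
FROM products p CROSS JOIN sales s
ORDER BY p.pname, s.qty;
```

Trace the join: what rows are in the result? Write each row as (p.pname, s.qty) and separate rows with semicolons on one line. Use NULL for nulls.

CROSS JOIN pairs every row of `products` with every row of `sales`: 3 × 3 = 9 rows.
After projecting and ordering:
p.pname | s.qty
Gear | 1
Gear | 7
Gear | 8
Gizmo | 1
Gizmo | 7
Gizmo | 8
Lens | 1
Lens | 7
Lens | 8

(Gear, 1); (Gear, 7); (Gear, 8); (Gizmo, 1); (Gizmo, 7); (Gizmo, 8); (Lens, 1); (Lens, 7); (Lens, 8)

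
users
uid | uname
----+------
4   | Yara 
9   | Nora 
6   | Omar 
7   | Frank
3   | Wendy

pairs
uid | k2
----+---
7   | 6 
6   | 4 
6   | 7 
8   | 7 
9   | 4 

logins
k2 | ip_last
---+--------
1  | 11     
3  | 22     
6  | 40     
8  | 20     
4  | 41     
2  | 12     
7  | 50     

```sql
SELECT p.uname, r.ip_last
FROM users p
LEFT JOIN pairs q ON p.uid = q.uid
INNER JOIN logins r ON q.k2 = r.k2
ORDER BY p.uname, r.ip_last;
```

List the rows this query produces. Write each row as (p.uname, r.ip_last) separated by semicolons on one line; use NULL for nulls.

(Frank, 40); (Nora, 41); (Omar, 41); (Omar, 50)

Joins associate left-to-right: users LEFT JOIN pairs on uid gives 6 intermediate row(s).
Then INNER JOIN `logins r` on k2: keep only rows whose q.k2 appears in r.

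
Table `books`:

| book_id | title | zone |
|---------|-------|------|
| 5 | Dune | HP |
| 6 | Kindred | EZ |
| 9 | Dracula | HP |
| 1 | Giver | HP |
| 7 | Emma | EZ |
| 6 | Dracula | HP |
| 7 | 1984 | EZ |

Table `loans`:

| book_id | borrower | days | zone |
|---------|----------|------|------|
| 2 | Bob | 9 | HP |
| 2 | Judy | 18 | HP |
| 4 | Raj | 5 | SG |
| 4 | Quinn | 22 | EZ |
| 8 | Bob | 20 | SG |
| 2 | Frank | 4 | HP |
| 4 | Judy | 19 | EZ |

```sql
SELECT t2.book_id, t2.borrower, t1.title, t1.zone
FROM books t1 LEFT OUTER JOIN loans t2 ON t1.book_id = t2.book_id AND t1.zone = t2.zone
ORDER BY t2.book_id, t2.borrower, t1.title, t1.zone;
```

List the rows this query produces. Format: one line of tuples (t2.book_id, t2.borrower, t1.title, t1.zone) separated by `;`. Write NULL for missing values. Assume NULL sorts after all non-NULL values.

LEFT JOIN keeps every row from `books`; unmatched rows get NULL for `loans`'s columns.
Matching on t1.book_id = t2.book_id AND t1.zone = t2.zone.
- t1 row (book_id=5, zone=HP): no match → kept, t2 columns NULL.
- t1 row (book_id=6, zone=EZ): no match → kept, t2 columns NULL.
- t1 row (book_id=9, zone=HP): no match → kept, t2 columns NULL.
- t1 row (book_id=1, zone=HP): no match → kept, t2 columns NULL.
- t1 row (book_id=7, zone=EZ): no match → kept, t2 columns NULL.
- t1 row (book_id=6, zone=HP): no match → kept, t2 columns NULL.
- t1 row (book_id=7, zone=EZ): no match → kept, t2 columns NULL.
After projecting and ordering:
t2.book_id | t2.borrower | t1.title | t1.zone
NULL | NULL | 1984 | EZ
NULL | NULL | Dracula | HP
NULL | NULL | Dracula | HP
NULL | NULL | Dune | HP
NULL | NULL | Emma | EZ
NULL | NULL | Giver | HP
NULL | NULL | Kindred | EZ

(NULL, NULL, 1984, EZ); (NULL, NULL, Dracula, HP); (NULL, NULL, Dracula, HP); (NULL, NULL, Dune, HP); (NULL, NULL, Emma, EZ); (NULL, NULL, Giver, HP); (NULL, NULL, Kindred, EZ)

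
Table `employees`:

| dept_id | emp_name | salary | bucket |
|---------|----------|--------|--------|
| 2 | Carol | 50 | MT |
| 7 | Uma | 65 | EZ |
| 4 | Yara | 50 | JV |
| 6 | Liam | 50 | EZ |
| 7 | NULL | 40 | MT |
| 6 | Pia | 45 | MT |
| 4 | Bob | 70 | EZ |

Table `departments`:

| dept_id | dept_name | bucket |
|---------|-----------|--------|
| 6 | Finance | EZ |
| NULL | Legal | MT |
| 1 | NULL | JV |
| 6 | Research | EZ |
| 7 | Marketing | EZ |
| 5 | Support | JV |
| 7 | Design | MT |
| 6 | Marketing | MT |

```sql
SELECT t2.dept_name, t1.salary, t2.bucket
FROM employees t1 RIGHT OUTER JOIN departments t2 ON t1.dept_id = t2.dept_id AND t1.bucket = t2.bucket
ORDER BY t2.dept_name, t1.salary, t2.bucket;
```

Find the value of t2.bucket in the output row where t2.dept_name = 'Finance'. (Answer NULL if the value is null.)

RIGHT JOIN keeps every row from `departments`; unmatched rows get NULL for `employees`'s columns.
Matching on t1.dept_id = t2.dept_id AND t1.bucket = t2.bucket. A NULL in a compared column never satisfies the condition.
- t1 (dept_id=2, bucket=MT) has no partner in t2.
- t1 (dept_id=7, bucket=EZ) pairs with 1 row(s) of t2.
- t1 (dept_id=4, bucket=JV) has no partner in t2.
- t1 (dept_id=6, bucket=EZ) pairs with 2 row(s) of t2.
- t1 (dept_id=7, bucket=MT) pairs with 1 row(s) of t2.
- t1 (dept_id=6, bucket=MT) pairs with 1 row(s) of t2.
- t1 (dept_id=4, bucket=EZ) has no partner in t2.
- 3 row(s) from t2 found no t1 partner → padded with NULL.

EZ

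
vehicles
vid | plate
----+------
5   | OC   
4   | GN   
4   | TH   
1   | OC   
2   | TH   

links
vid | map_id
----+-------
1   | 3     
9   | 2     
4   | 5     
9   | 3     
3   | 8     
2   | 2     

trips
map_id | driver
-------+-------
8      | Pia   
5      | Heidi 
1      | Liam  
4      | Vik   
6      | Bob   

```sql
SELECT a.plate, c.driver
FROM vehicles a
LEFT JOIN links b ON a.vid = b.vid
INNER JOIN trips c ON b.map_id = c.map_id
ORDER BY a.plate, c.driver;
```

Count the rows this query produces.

2

Joins associate left-to-right: vehicles LEFT JOIN links on vid gives 5 intermediate row(s).
Then INNER JOIN `trips c` on map_id: keep only rows whose b.map_id appears in c.
Result: 2 row(s).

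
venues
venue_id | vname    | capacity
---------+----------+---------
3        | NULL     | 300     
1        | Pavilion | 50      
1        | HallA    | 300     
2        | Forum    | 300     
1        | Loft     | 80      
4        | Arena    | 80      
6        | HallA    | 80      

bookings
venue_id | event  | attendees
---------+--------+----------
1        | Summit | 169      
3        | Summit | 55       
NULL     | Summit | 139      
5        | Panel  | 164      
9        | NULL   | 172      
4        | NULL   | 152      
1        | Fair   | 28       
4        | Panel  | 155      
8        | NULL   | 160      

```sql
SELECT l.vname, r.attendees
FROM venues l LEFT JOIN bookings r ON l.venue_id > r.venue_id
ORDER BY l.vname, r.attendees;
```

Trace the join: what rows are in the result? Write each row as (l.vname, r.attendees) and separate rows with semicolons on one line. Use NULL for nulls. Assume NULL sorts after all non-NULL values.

LEFT JOIN keeps every row from `venues`; unmatched rows get NULL for `bookings`'s columns.
Matching on l.venue_id > r.venue_id. A NULL in a compared column never satisfies the condition.
Matched pairs: 13; unmatched l rows kept: 3.

(Arena, 28); (Arena, 55); (Arena, 169); (Forum, 28); (Forum, 169); (HallA, 28); (HallA, 55); (HallA, 152); (HallA, 155); (HallA, 164); (HallA, 169); (HallA, NULL); (Loft, NULL); (Pavilion, NULL); (NULL, 28); (NULL, 169)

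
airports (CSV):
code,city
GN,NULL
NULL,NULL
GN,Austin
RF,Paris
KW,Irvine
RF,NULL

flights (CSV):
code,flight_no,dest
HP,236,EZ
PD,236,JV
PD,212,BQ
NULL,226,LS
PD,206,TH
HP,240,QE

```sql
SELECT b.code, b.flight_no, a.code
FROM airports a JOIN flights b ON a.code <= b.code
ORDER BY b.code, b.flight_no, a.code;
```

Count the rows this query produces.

INNER JOIN keeps only pairs where the ON condition holds.
Matching on a.code <= b.code. A NULL in a compared column never satisfies the condition.
- code=GN: 5 matching b row(s), so 5 row(s) emitted.
- code=NULL: no matching b row, dropped.
- code=GN: 5 matching b row(s), so 5 row(s) emitted.
- code=RF: no matching b row, dropped.
- code=KW: 3 matching b row(s), so 3 row(s) emitted.
- code=RF: no matching b row, dropped.
Total: 13 rows.

13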